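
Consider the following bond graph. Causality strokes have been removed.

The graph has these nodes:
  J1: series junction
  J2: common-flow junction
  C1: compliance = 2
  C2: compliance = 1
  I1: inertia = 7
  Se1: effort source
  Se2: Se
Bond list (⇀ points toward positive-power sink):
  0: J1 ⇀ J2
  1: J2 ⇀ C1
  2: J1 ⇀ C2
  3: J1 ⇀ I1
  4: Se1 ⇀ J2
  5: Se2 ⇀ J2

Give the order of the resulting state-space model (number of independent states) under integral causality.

bond 4 stroke at J2  (Se1: effort source, stroke at far end)
bond 5 stroke at J2  (source Se2 imposes e)
bond 1 stroke at J2  (prefer integral on C1)
bond 0 stroke at J1  (J2: last free bond brings flow in)
bond 2 stroke at J1  (C2 outputs effort q/C2)
bond 3 stroke at I1  (only one flow-in slot at J1)

3  (C1, C2, I1 all integral)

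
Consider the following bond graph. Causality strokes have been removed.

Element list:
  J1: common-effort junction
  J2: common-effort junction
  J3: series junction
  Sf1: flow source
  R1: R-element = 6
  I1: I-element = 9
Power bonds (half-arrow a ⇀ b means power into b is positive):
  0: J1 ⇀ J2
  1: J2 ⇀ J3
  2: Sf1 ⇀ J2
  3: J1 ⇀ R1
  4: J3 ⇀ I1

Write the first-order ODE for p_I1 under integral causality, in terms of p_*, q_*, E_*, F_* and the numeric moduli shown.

β2 |Sf1  (Sf1 fixes flow; stroke at Sf1)
β4 |I1  (I1 integral (f out))
β1 |J3  (common-f at J3 fixed by 4)
β0 |J2  (closing 0-jn rule on J2)
β3 |J1  (only one effort-in slot at J1)

dp_I1/dt = 6*F_Sf1 - 2*p_I1/3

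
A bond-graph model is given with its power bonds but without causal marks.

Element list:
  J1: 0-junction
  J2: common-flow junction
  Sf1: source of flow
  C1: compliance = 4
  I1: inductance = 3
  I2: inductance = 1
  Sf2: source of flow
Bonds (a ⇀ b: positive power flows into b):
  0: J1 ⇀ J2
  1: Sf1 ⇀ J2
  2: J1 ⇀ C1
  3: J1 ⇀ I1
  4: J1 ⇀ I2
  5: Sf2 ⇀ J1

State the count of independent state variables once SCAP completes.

b1 →Sf1  (Sf1: flow source, stroke at near end)
b5 →Sf2  (source Sf2 imposes f)
b0 →J2  (J2 flow already set via bond 1)
b2 →J1  (C1: C, integral causality)
b3 →I1  (common-e at J1 fixed by 2)
b4 →I2  (0-jn J1 has e-setter on 2)

3  (C1, I1, I2 all integral)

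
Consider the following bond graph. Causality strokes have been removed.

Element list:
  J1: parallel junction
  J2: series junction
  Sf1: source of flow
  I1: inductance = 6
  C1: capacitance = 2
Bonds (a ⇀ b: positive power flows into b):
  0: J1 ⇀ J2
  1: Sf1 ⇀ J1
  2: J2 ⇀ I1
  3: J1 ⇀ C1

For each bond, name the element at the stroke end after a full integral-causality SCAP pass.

#0 →J2
#1 →Sf1
#2 →I1
#3 →J1

β1 stroke→Sf1  (Sf1: flow source, stroke at near end)
β2 stroke→I1  (I1: I, integral causality)
β0 stroke→J2  (common-f at J2 fixed by 2)
β3 stroke→J1  (closing 0-jn rule on J1)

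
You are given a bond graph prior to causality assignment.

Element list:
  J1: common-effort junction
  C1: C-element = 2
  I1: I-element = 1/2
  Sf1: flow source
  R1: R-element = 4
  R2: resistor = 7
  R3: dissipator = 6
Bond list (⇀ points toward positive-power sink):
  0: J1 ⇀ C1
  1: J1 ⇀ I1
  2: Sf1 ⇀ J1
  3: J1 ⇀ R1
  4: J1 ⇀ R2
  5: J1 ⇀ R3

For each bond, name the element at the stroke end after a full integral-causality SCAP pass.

b0 stroke→J1
b1 stroke→I1
b2 stroke→Sf1
b3 stroke→R1
b4 stroke→R2
b5 stroke→R3

β2 →Sf1  (Sf1: flow source, stroke at near end)
β0 →J1  (C1: C, integral causality)
β1 →I1  (J1: bond 0 brought effort, rest push out)
β3 →R1  (0-jn J1 has e-setter on 0)
β4 →R2  (common-e at J1 fixed by 0)
β5 →R3  (0-jn J1 has e-setter on 0)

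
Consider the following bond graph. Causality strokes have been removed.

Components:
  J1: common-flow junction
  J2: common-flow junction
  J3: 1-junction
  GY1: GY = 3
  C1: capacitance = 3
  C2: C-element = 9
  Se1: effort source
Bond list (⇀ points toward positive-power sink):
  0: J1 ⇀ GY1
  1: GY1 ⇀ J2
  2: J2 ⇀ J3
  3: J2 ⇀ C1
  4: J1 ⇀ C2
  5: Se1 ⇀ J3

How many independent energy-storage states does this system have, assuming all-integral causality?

bond 5 stroke at J3  (Se1 fixes effort; stroke away)
bond 2 stroke at J2  (only one flow-in slot at J3)
bond 3 stroke at J2  (C1 integral (e out))
bond 1 stroke at GY1  (only one flow-in slot at J2)
bond 0 stroke at GY1  (GY1: gyrator matches bond 1)
bond 4 stroke at J1  (J1: bond 0 brought flow, rest push out)

2  (C1, C2 all integral)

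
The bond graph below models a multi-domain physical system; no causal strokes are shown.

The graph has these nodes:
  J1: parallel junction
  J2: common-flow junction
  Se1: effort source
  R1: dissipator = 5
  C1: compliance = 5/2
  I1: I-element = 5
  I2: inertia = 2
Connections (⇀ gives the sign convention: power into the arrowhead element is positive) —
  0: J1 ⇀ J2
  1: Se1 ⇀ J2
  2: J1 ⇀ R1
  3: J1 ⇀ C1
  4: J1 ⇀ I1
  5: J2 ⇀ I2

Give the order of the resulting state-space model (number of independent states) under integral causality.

#1 →J2  (Se1: effort source, stroke at far end)
#3 →J1  (C1 integral (e out))
#0 →J2  (0-jn J1 has e-setter on 3)
#2 →R1  (0-jn J1 has e-setter on 3)
#4 →I1  (0-jn J1 has e-setter on 3)
#5 →I2  (only one flow-in slot at J2)

3  (C1, I1, I2 all integral)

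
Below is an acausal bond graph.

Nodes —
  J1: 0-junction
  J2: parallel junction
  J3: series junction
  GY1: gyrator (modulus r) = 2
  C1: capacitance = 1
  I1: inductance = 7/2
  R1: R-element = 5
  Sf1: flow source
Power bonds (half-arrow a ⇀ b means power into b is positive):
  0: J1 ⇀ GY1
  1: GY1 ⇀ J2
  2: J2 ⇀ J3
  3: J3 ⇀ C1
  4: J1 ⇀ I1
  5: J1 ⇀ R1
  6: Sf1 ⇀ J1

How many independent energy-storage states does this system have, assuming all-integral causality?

2  (C1, I1 all integral)

bond 6 stroke at Sf1  (Sf1 fixes flow; stroke at Sf1)
bond 3 stroke at J3  (prefer integral on C1)
bond 2 stroke at J2  (closing 1-jn rule on J3)
bond 1 stroke at GY1  (common-e at J2 fixed by 2)
bond 0 stroke at GY1  (through GY1, causality inverts; strokes same side of GY1)
bond 4 stroke at I1  (prefer integral on I1)
bond 5 stroke at J1  (J1: last free bond brings effort in)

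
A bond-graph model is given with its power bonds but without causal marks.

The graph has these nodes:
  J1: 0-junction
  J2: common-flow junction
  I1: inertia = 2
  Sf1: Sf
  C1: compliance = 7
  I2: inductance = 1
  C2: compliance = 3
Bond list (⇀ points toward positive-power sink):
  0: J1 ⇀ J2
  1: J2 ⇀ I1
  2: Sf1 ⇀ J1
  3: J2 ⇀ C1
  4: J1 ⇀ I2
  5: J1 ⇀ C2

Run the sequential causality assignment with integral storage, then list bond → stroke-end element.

β0 stroke at J2
β1 stroke at I1
β2 stroke at Sf1
β3 stroke at J2
β4 stroke at I2
β5 stroke at J1

β2 stroke at Sf1  (Sf1 (Sf) sets flow on bond)
β1 stroke at I1  (I1 integral (f out))
β0 stroke at J2  (J2 flow already set via bond 1)
β3 stroke at J2  (J2 flow already set via bond 1)
β4 stroke at I2  (I2 outputs flow p/I2)
β5 stroke at J1  (J1 needs exactly one e-in)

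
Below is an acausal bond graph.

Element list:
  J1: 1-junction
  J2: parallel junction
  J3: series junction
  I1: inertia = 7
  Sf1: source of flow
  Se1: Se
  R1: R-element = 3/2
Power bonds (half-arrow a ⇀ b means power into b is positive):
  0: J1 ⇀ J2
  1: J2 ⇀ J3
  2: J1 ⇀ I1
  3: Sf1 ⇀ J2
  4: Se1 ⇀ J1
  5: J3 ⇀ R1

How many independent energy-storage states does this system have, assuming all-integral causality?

bond 3 stroke at Sf1  (Sf1: flow source, stroke at near end)
bond 4 stroke at J1  (source Se1 imposes e)
bond 2 stroke at I1  (I1: I, integral causality)
bond 0 stroke at J1  (common-f at J1 fixed by 2)
bond 1 stroke at J2  (J2: last free bond brings effort in)
bond 5 stroke at J3  (common-f at J3 fixed by 1)

1  (I1 all integral)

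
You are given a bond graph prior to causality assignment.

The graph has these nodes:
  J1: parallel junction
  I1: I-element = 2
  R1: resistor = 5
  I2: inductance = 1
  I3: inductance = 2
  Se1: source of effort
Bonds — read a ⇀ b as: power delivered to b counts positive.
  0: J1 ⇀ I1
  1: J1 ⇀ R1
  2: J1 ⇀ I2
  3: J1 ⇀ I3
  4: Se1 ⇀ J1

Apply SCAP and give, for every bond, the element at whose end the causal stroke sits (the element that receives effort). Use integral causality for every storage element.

bond 0 |I1
bond 1 |R1
bond 2 |I2
bond 3 |I3
bond 4 |J1

b4 →J1  (Se1 fixes effort; stroke away)
b0 →I1  (0-jn J1 has e-setter on 4)
b1 →R1  (J1: bond 4 brought effort, rest push out)
b2 →I2  (J1: bond 4 brought effort, rest push out)
b3 →I3  (J1 effort already set via bond 4)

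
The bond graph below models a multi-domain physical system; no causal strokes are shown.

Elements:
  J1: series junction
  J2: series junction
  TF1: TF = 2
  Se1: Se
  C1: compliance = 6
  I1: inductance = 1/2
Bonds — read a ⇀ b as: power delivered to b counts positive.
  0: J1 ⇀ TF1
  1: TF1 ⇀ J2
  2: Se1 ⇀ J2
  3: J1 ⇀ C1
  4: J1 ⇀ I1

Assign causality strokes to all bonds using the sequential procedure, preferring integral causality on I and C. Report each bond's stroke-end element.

bond 0 stroke→J1
bond 1 stroke→TF1
bond 2 stroke→J2
bond 3 stroke→J1
bond 4 stroke→I1

#2 stroke at J2  (Se1: effort source, stroke at far end)
#1 stroke at TF1  (J2: last free bond brings flow in)
#0 stroke at J1  (TF1 one-in-one-out from 1)
#3 stroke at J1  (prefer integral on C1)
#4 stroke at I1  (only one flow-in slot at J1)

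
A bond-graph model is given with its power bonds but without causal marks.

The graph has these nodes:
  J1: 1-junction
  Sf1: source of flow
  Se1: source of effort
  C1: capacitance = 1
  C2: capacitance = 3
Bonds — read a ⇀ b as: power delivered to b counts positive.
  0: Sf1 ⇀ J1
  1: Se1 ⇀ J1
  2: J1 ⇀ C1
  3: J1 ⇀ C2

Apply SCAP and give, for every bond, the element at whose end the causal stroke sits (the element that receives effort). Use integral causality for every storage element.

#0 |Sf1
#1 |J1
#2 |J1
#3 |J1

#0 stroke at Sf1  (Sf1 (Sf) sets flow on bond)
#1 stroke at J1  (Se1 (Se) sets effort on bond)
#2 stroke at J1  (1-jn J1 has f-setter on 0)
#3 stroke at J1  (1-jn J1 has f-setter on 0)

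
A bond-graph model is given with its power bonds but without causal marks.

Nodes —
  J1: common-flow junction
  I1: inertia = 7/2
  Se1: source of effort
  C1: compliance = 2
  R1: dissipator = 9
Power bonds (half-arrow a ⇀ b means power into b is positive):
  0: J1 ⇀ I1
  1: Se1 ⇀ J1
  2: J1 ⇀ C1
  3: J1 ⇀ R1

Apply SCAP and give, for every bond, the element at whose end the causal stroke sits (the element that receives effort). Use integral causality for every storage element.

b1 →J1  (Se1 (Se) sets effort on bond)
b0 →I1  (prefer integral on I1)
b2 →J1  (J1 flow already set via bond 0)
b3 →J1  (1-jn J1 has f-setter on 0)

b0 stroke at I1
b1 stroke at J1
b2 stroke at J1
b3 stroke at J1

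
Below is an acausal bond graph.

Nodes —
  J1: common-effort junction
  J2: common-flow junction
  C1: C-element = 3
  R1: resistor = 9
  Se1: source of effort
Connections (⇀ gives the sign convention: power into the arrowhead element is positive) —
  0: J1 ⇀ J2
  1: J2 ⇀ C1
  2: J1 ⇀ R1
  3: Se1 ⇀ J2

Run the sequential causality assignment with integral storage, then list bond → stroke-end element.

β3 →J2  (Se1 (Se) sets effort on bond)
β1 →J2  (C1: C, integral causality)
β0 →J1  (J2 needs exactly one f-in)
β2 →R1  (J1 effort already set via bond 0)

#0 stroke at J1
#1 stroke at J2
#2 stroke at R1
#3 stroke at J2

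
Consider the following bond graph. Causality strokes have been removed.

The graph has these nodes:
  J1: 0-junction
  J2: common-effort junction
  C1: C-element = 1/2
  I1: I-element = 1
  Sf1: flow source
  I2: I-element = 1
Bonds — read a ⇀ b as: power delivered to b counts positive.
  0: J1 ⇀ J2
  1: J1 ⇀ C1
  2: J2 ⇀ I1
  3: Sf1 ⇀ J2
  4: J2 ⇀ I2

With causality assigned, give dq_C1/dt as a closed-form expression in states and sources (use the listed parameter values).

β3 stroke→Sf1  (Sf1 fixes flow; stroke at Sf1)
β1 stroke→J1  (C1 integral (e out))
β0 stroke→J2  (J1: bond 1 brought effort, rest push out)
β2 stroke→I1  (J2: bond 0 brought effort, rest push out)
β4 stroke→I2  (0-jn J2 has e-setter on 0)

dq_C1/dt = F_Sf1 - p_I1 - p_I2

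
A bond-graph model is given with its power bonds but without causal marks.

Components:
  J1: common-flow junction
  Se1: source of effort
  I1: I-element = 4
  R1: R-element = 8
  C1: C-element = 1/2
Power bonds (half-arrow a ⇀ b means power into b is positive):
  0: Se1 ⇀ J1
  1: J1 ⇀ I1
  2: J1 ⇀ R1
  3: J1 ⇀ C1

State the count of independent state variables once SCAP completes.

β0 →J1  (Se1 (Se) sets effort on bond)
β1 →I1  (I1: I, integral causality)
β2 →J1  (J1 flow already set via bond 1)
β3 →J1  (1-jn J1 has f-setter on 1)

2  (C1, I1 all integral)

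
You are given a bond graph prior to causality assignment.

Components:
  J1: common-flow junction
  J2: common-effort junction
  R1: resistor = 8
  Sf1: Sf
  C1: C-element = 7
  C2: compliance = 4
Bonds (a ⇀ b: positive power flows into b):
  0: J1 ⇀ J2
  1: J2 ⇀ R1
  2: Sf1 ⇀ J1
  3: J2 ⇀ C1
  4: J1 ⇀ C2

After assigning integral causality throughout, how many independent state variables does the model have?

bond 2 stroke→Sf1  (source Sf1 imposes f)
bond 0 stroke→J1  (common-f at J1 fixed by 2)
bond 4 stroke→J1  (J1 flow already set via bond 2)
bond 3 stroke→J2  (C1: C, integral causality)
bond 1 stroke→R1  (0-jn J2 has e-setter on 3)

2  (C1, C2 all integral)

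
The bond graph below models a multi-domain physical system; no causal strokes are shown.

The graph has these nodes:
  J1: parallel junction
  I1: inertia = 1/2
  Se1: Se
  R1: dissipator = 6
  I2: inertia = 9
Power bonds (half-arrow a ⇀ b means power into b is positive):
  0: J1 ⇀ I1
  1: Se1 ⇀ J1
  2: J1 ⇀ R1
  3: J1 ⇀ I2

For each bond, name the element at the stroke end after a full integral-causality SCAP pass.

β1 |J1  (Se1 (Se) sets effort on bond)
β0 |I1  (J1: bond 1 brought effort, rest push out)
β2 |R1  (common-e at J1 fixed by 1)
β3 |I2  (J1: bond 1 brought effort, rest push out)

#0 →I1
#1 →J1
#2 →R1
#3 →I2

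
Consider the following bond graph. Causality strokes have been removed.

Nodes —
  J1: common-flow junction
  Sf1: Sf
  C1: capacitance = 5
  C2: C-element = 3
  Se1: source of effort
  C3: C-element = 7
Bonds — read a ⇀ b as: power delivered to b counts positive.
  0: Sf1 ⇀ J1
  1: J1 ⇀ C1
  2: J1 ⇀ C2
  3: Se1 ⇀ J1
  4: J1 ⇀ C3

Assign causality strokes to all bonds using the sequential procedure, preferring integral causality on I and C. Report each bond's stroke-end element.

β0 stroke→Sf1  (source Sf1 imposes f)
β3 stroke→J1  (Se1 (Se) sets effort on bond)
β1 stroke→J1  (J1 flow already set via bond 0)
β2 stroke→J1  (J1: bond 0 brought flow, rest push out)
β4 stroke→J1  (J1: bond 0 brought flow, rest push out)

#0 stroke→Sf1
#1 stroke→J1
#2 stroke→J1
#3 stroke→J1
#4 stroke→J1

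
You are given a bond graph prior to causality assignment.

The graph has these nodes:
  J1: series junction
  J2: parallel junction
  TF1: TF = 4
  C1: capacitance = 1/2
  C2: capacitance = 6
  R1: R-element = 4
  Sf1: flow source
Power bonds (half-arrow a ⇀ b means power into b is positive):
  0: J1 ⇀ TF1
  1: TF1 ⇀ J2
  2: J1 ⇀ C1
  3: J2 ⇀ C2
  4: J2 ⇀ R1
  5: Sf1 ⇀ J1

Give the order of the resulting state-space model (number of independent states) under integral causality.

2  (C1, C2 all integral)

bond 5 stroke at Sf1  (source Sf1 imposes f)
bond 0 stroke at J1  (J1 flow already set via bond 5)
bond 2 stroke at J1  (J1: bond 5 brought flow, rest push out)
bond 1 stroke at TF1  (TF1 one-in-one-out from 0)
bond 3 stroke at J2  (C2 integral (e out))
bond 4 stroke at R1  (common-e at J2 fixed by 3)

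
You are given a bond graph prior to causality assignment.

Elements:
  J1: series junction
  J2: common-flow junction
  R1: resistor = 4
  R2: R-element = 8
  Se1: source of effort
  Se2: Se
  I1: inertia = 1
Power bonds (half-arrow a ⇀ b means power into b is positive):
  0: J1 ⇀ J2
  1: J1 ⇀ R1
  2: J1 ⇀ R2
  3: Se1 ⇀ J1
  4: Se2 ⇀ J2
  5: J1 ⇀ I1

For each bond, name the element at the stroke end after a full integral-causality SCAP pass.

β3 →J1  (Se1: effort source, stroke at far end)
β4 →J2  (Se2 (Se) sets effort on bond)
β0 →J1  (J2 needs exactly one f-in)
β5 →I1  (I1 integral (f out))
β1 →J1  (J1: bond 5 brought flow, rest push out)
β2 →J1  (1-jn J1 has f-setter on 5)

bond 0 stroke at J1
bond 1 stroke at J1
bond 2 stroke at J1
bond 3 stroke at J1
bond 4 stroke at J2
bond 5 stroke at I1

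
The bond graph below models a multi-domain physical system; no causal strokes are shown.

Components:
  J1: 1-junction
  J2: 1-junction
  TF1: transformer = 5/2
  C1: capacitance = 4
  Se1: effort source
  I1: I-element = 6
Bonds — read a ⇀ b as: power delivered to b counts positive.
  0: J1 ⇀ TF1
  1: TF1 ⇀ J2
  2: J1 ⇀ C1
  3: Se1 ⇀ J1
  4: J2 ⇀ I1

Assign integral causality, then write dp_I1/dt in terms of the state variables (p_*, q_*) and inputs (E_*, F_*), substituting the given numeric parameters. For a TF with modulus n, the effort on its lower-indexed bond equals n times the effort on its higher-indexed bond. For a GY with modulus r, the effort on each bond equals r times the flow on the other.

dp_I1/dt = 2*E_Se1/5 - q_C1/10

#3 |J1  (Se1 fixes effort; stroke away)
#2 |J1  (C1 integral (e out))
#0 |TF1  (only one flow-in slot at J1)
#1 |J2  (TF1: transformer flips bond 0)
#4 |I1  (closing 1-jn rule on J2)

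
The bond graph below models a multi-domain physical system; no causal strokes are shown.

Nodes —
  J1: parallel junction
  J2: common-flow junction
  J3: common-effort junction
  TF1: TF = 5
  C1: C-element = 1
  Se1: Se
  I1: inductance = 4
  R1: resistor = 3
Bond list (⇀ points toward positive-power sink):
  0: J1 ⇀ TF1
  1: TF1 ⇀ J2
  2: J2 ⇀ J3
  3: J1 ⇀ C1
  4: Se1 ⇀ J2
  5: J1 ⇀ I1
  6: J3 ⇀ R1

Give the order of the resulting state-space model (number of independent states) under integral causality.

β4 →J2  (Se1 (Se) sets effort on bond)
β3 →J1  (C1: C, integral causality)
β0 →TF1  (0-jn J1 has e-setter on 3)
β5 →I1  (J1: bond 3 brought effort, rest push out)
β1 →J2  (TF1: transformer flips bond 0)
β2 →J3  (closing 1-jn rule on J2)
β6 →R1  (common-e at J3 fixed by 2)

2  (C1, I1 all integral)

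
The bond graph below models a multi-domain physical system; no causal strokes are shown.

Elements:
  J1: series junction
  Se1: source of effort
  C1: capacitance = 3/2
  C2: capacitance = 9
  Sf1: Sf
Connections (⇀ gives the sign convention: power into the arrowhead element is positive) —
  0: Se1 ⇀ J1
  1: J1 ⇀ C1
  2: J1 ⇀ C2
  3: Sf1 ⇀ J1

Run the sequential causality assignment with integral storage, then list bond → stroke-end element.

bond 0 stroke→J1  (Se1 (Se) sets effort on bond)
bond 3 stroke→Sf1  (source Sf1 imposes f)
bond 1 stroke→J1  (J1 flow already set via bond 3)
bond 2 stroke→J1  (J1 flow already set via bond 3)

#0 →J1
#1 →J1
#2 →J1
#3 →Sf1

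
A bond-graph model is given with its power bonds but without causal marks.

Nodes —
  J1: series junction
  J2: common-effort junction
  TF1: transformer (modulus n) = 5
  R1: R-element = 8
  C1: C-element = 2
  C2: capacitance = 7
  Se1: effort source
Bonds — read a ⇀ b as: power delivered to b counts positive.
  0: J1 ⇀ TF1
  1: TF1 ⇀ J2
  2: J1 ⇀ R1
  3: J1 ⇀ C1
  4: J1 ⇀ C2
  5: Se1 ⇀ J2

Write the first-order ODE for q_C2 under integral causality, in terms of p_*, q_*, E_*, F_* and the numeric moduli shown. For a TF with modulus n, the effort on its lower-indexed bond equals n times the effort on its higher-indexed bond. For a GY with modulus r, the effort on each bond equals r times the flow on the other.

dq_C2/dt = -5*E_Se1/8 - q_C1/16 - q_C2/56

bond 5 →J2  (Se1: effort source, stroke at far end)
bond 1 →TF1  (J2: bond 5 brought effort, rest push out)
bond 0 →J1  (TF TF1: opposite of bond 1)
bond 3 →J1  (C1: C, integral causality)
bond 4 →J1  (C2 outputs effort q/C2)
bond 2 →R1  (J1: last free bond brings flow in)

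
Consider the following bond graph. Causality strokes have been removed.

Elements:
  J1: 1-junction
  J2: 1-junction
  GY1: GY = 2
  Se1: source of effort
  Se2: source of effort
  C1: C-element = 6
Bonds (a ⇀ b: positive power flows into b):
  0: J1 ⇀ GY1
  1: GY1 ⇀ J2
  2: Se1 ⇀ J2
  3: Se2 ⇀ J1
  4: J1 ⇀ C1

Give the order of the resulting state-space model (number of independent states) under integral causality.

#2 →J2  (Se1 fixes effort; stroke away)
#3 →J1  (Se2 (Se) sets effort on bond)
#1 →GY1  (J2 needs exactly one f-in)
#0 →GY1  (GY GY1: same side as bond 1)
#4 →J1  (J1: bond 0 brought flow, rest push out)

1  (C1 all integral)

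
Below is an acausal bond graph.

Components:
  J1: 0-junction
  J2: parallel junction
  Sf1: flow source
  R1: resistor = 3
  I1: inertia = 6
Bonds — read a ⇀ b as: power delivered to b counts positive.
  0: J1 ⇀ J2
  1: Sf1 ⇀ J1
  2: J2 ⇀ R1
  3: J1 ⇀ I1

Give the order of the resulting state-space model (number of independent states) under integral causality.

bond 1 stroke at Sf1  (Sf1 fixes flow; stroke at Sf1)
bond 3 stroke at I1  (I1 outputs flow p/I1)
bond 0 stroke at J1  (J1: last free bond brings effort in)
bond 2 stroke at J2  (only one effort-in slot at J2)

1  (I1 all integral)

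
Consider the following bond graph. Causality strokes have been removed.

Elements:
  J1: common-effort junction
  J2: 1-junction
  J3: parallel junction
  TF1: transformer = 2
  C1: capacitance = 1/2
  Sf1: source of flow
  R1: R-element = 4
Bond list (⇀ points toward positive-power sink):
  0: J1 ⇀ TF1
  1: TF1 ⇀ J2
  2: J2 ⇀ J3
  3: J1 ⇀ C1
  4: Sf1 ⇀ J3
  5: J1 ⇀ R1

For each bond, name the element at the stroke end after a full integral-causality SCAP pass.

bond 4 →Sf1  (Sf1 (Sf) sets flow on bond)
bond 2 →J3  (only one effort-in slot at J3)
bond 1 →J2  (J2: bond 2 brought flow, rest push out)
bond 0 →TF1  (through TF1, causality passes straight; one stroke at TF1)
bond 3 →J1  (prefer integral on C1)
bond 5 →R1  (J1: bond 3 brought effort, rest push out)

bond 0 |TF1
bond 1 |J2
bond 2 |J3
bond 3 |J1
bond 4 |Sf1
bond 5 |R1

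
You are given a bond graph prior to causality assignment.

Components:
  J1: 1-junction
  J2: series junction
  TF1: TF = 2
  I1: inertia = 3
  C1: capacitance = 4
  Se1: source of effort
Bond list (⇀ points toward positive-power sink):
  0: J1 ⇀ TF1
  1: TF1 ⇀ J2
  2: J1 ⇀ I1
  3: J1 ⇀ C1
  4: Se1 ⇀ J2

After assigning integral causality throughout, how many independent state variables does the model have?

β4 stroke→J2  (Se1: effort source, stroke at far end)
β1 stroke→TF1  (J2: last free bond brings flow in)
β0 stroke→J1  (TF TF1: opposite of bond 1)
β2 stroke→I1  (I1 integral (f out))
β3 stroke→J1  (J1: bond 2 brought flow, rest push out)

2  (C1, I1 all integral)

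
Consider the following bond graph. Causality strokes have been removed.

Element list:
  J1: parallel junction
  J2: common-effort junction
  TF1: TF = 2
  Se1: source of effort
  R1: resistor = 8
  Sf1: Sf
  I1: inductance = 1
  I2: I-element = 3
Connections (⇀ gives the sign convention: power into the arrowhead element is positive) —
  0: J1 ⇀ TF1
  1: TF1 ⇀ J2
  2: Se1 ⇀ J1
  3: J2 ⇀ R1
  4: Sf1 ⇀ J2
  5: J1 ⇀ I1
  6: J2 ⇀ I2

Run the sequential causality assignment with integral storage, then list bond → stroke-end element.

bond 0 stroke at TF1
bond 1 stroke at J2
bond 2 stroke at J1
bond 3 stroke at R1
bond 4 stroke at Sf1
bond 5 stroke at I1
bond 6 stroke at I2

bond 2 |J1  (Se1 (Se) sets effort on bond)
bond 4 |Sf1  (Sf1 fixes flow; stroke at Sf1)
bond 0 |TF1  (0-jn J1 has e-setter on 2)
bond 5 |I1  (J1 effort already set via bond 2)
bond 1 |J2  (through TF1, causality passes straight; one stroke at TF1)
bond 3 |R1  (J2: bond 1 brought effort, rest push out)
bond 6 |I2  (J2 effort already set via bond 1)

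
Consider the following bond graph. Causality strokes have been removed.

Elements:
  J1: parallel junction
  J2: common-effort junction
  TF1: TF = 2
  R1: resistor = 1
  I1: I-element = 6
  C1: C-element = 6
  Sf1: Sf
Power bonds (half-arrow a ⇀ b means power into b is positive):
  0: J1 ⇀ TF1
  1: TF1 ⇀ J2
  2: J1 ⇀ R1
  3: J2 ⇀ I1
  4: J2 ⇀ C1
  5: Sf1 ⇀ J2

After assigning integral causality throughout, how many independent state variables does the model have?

β5 stroke→Sf1  (Sf1 fixes flow; stroke at Sf1)
β3 stroke→I1  (I1: I, integral causality)
β4 stroke→J2  (C1 integral (e out))
β1 stroke→TF1  (0-jn J2 has e-setter on 4)
β0 stroke→J1  (TF TF1: opposite of bond 1)
β2 stroke→R1  (J1: bond 0 brought effort, rest push out)

2  (C1, I1 all integral)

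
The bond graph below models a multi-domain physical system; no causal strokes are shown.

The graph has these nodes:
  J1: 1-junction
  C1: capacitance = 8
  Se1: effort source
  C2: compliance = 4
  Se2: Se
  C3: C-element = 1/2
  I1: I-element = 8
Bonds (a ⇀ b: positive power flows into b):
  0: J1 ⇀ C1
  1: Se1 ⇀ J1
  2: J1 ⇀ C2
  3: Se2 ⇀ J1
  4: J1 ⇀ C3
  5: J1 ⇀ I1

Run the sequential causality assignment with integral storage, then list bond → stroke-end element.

bond 1 stroke→J1  (Se1: effort source, stroke at far end)
bond 3 stroke→J1  (Se2 (Se) sets effort on bond)
bond 0 stroke→J1  (C1 outputs effort q/C1)
bond 2 stroke→J1  (C2: C, integral causality)
bond 4 stroke→J1  (C3 outputs effort q/C3)
bond 5 stroke→I1  (J1 needs exactly one f-in)

#0 |J1
#1 |J1
#2 |J1
#3 |J1
#4 |J1
#5 |I1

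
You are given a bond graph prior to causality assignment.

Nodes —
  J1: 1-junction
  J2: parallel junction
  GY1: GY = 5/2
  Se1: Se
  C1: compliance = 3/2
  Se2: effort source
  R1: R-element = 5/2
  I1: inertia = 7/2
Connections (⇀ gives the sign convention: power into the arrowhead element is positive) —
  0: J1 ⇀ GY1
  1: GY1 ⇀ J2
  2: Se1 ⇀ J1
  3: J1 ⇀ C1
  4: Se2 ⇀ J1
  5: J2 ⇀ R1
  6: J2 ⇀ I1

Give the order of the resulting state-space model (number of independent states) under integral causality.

2  (C1, I1 all integral)

#2 →J1  (Se1: effort source, stroke at far end)
#4 →J1  (Se2: effort source, stroke at far end)
#3 →J1  (C1 outputs effort q/C1)
#0 →GY1  (closing 1-jn rule on J1)
#1 →GY1  (GY1: gyrator matches bond 0)
#6 →I1  (prefer integral on I1)
#5 →J2  (closing 0-jn rule on J2)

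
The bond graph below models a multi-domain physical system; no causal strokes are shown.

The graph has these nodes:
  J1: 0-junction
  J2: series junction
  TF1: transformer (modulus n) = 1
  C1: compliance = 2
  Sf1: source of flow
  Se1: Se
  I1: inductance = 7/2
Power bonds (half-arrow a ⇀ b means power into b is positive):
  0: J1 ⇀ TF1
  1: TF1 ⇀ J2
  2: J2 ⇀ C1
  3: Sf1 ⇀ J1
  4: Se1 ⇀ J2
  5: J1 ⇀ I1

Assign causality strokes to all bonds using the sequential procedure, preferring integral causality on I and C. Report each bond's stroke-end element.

bond 3 →Sf1  (Sf1: flow source, stroke at near end)
bond 4 →J2  (Se1 fixes effort; stroke away)
bond 2 →J2  (C1 integral (e out))
bond 1 →TF1  (J2: last free bond brings flow in)
bond 0 →J1  (through TF1, causality passes straight; one stroke at TF1)
bond 5 →I1  (common-e at J1 fixed by 0)

#0 stroke→J1
#1 stroke→TF1
#2 stroke→J2
#3 stroke→Sf1
#4 stroke→J2
#5 stroke→I1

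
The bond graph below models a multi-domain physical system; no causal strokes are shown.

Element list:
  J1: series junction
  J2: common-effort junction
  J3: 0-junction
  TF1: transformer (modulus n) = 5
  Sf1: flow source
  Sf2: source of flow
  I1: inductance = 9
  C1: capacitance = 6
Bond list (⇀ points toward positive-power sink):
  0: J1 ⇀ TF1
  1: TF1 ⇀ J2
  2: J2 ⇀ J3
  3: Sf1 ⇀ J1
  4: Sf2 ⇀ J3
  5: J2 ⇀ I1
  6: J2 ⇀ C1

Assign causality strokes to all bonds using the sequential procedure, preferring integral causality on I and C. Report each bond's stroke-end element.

bond 3 |Sf1  (Sf1 (Sf) sets flow on bond)
bond 4 |Sf2  (source Sf2 imposes f)
bond 0 |J1  (common-f at J1 fixed by 3)
bond 2 |J3  (J3: last free bond brings effort in)
bond 1 |TF1  (TF1 one-in-one-out from 0)
bond 5 |I1  (I1: I, integral causality)
bond 6 |J2  (closing 0-jn rule on J2)

#0 |J1
#1 |TF1
#2 |J3
#3 |Sf1
#4 |Sf2
#5 |I1
#6 |J2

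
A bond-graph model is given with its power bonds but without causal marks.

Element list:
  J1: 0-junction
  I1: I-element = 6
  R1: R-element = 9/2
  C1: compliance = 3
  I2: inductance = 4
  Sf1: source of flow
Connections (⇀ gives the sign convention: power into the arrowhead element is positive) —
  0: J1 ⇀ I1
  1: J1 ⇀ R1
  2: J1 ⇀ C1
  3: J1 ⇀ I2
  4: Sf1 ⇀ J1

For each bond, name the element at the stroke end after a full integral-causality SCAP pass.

bond 0 |I1
bond 1 |R1
bond 2 |J1
bond 3 |I2
bond 4 |Sf1

β4 →Sf1  (Sf1: flow source, stroke at near end)
β0 →I1  (prefer integral on I1)
β2 →J1  (C1 outputs effort q/C1)
β1 →R1  (0-jn J1 has e-setter on 2)
β3 →I2  (J1: bond 2 brought effort, rest push out)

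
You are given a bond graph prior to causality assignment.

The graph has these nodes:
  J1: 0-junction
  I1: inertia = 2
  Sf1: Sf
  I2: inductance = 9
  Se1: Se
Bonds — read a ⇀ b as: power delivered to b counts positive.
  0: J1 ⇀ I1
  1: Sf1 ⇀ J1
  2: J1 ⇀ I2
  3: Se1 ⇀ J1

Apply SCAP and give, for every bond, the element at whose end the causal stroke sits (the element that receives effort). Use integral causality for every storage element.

bond 1 →Sf1  (Sf1 fixes flow; stroke at Sf1)
bond 3 →J1  (source Se1 imposes e)
bond 0 →I1  (common-e at J1 fixed by 3)
bond 2 →I2  (common-e at J1 fixed by 3)

#0 |I1
#1 |Sf1
#2 |I2
#3 |J1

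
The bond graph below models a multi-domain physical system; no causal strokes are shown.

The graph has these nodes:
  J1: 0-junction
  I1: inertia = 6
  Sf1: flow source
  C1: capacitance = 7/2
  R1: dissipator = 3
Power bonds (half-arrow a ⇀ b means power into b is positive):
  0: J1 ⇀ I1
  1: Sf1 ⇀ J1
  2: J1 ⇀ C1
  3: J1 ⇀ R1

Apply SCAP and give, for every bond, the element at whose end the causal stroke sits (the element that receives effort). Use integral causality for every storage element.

β1 →Sf1  (source Sf1 imposes f)
β0 →I1  (I1: I, integral causality)
β2 →J1  (C1 outputs effort q/C1)
β3 →R1  (0-jn J1 has e-setter on 2)

β0 stroke→I1
β1 stroke→Sf1
β2 stroke→J1
β3 stroke→R1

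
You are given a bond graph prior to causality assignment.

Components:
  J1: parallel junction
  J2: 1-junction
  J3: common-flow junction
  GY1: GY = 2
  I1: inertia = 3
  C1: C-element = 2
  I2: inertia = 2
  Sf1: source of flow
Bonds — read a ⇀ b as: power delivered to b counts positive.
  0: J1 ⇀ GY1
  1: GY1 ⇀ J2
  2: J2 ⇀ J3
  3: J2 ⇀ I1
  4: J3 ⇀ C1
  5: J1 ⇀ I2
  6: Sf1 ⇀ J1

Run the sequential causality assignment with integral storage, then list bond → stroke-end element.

β6 stroke→Sf1  (Sf1 fixes flow; stroke at Sf1)
β3 stroke→I1  (I1 outputs flow p/I1)
β1 stroke→J2  (J2 flow already set via bond 3)
β2 stroke→J2  (common-f at J2 fixed by 3)
β4 stroke→J3  (common-f at J3 fixed by 2)
β0 stroke→J1  (GY1: gyrator matches bond 1)
β5 stroke→I2  (common-e at J1 fixed by 0)

bond 0 |J1
bond 1 |J2
bond 2 |J2
bond 3 |I1
bond 4 |J3
bond 5 |I2
bond 6 |Sf1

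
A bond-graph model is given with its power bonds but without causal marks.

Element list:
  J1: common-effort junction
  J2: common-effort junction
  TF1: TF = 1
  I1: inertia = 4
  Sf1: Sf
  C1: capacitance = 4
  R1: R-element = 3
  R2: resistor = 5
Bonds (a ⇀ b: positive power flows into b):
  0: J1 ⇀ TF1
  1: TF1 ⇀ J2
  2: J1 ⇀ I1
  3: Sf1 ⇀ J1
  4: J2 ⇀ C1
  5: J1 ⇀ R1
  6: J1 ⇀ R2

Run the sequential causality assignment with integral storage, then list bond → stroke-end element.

β3 →Sf1  (Sf1 fixes flow; stroke at Sf1)
β2 →I1  (I1 integral (f out))
β4 →J2  (C1 outputs effort q/C1)
β1 →TF1  (J2 effort already set via bond 4)
β0 →J1  (TF TF1: opposite of bond 1)
β5 →R1  (0-jn J1 has e-setter on 0)
β6 →R2  (J1: bond 0 brought effort, rest push out)

#0 |J1
#1 |TF1
#2 |I1
#3 |Sf1
#4 |J2
#5 |R1
#6 |R2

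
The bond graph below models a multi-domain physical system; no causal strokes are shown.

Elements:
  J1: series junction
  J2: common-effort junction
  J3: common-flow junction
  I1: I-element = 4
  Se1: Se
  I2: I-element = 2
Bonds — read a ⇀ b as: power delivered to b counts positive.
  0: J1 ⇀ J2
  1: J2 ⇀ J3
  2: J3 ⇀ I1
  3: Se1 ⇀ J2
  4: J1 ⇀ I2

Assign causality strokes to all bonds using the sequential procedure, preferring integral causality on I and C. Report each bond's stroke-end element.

b0 →J1
b1 →J3
b2 →I1
b3 →J2
b4 →I2

bond 3 stroke→J2  (Se1 fixes effort; stroke away)
bond 0 stroke→J1  (J2: bond 3 brought effort, rest push out)
bond 1 stroke→J3  (J2: bond 3 brought effort, rest push out)
bond 2 stroke→I1  (J3 needs exactly one f-in)
bond 4 stroke→I2  (J1 needs exactly one f-in)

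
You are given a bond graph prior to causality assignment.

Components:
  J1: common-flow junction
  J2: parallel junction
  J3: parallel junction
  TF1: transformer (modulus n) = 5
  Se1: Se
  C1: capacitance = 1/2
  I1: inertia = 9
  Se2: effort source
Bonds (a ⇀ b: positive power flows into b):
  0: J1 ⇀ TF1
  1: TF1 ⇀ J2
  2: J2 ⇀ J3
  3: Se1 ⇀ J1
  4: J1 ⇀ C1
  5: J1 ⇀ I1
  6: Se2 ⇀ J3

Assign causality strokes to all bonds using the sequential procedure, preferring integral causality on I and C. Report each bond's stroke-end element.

b3 stroke→J1  (Se1 (Se) sets effort on bond)
b6 stroke→J3  (Se2 fixes effort; stroke away)
b2 stroke→J2  (J3: bond 6 brought effort, rest push out)
b1 stroke→TF1  (J2: bond 2 brought effort, rest push out)
b0 stroke→J1  (TF1 one-in-one-out from 1)
b4 stroke→J1  (C1 integral (e out))
b5 stroke→I1  (only one flow-in slot at J1)

β0 stroke at J1
β1 stroke at TF1
β2 stroke at J2
β3 stroke at J1
β4 stroke at J1
β5 stroke at I1
β6 stroke at J3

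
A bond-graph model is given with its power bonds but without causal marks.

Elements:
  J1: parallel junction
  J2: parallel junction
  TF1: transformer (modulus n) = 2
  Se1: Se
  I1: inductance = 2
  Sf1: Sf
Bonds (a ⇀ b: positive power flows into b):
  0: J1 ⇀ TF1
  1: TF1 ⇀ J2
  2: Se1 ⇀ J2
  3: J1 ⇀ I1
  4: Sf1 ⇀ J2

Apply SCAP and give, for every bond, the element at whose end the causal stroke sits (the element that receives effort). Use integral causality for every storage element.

#2 stroke→J2  (source Se1 imposes e)
#4 stroke→Sf1  (source Sf1 imposes f)
#1 stroke→TF1  (J2 effort already set via bond 2)
#0 stroke→J1  (through TF1, causality passes straight; one stroke at TF1)
#3 stroke→I1  (J1: bond 0 brought effort, rest push out)

b0 →J1
b1 →TF1
b2 →J2
b3 →I1
b4 →Sf1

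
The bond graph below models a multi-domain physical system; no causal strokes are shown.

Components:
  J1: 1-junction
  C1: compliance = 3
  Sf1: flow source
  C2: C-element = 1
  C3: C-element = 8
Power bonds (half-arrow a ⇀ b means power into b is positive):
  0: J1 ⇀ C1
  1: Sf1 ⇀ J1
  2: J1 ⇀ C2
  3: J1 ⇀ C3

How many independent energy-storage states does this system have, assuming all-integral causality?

bond 1 stroke at Sf1  (Sf1 (Sf) sets flow on bond)
bond 0 stroke at J1  (J1 flow already set via bond 1)
bond 2 stroke at J1  (common-f at J1 fixed by 1)
bond 3 stroke at J1  (J1 flow already set via bond 1)

3  (C1, C2, C3 all integral)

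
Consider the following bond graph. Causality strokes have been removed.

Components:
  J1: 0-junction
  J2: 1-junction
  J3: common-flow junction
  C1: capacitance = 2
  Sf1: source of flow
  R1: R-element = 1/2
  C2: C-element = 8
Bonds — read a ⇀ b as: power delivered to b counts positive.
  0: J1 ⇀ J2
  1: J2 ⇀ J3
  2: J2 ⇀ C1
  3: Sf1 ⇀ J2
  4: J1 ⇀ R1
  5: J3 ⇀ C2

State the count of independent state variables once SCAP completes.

#3 |Sf1  (source Sf1 imposes f)
#0 |J2  (J2 flow already set via bond 3)
#1 |J2  (1-jn J2 has f-setter on 3)
#2 |J2  (common-f at J2 fixed by 3)
#5 |J3  (J3 flow already set via bond 1)
#4 |J1  (only one effort-in slot at J1)

2  (C1, C2 all integral)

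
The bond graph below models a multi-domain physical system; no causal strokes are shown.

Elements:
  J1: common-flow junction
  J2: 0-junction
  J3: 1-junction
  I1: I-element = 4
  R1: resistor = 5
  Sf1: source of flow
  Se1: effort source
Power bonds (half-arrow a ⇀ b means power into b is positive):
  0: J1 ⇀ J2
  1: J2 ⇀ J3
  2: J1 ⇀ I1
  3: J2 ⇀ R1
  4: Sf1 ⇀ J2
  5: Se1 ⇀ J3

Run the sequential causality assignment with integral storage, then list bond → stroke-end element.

#0 stroke at J1
#1 stroke at J2
#2 stroke at I1
#3 stroke at R1
#4 stroke at Sf1
#5 stroke at J3

#4 →Sf1  (Sf1 fixes flow; stroke at Sf1)
#5 →J3  (Se1 (Se) sets effort on bond)
#1 →J2  (only one flow-in slot at J3)
#0 →J1  (J2: bond 1 brought effort, rest push out)
#3 →R1  (common-e at J2 fixed by 1)
#2 →I1  (only one flow-in slot at J1)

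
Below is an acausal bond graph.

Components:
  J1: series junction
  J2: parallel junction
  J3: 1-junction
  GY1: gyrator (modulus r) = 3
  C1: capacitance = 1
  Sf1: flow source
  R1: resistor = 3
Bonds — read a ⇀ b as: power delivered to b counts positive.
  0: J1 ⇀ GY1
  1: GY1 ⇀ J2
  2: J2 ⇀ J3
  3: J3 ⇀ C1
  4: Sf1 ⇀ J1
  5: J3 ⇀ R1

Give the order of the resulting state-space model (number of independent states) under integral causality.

1  (C1 all integral)

b4 stroke at Sf1  (Sf1 fixes flow; stroke at Sf1)
b0 stroke at J1  (1-jn J1 has f-setter on 4)
b1 stroke at J2  (GY1 both-in/both-out from 0)
b2 stroke at J3  (J2: bond 1 brought effort, rest push out)
b3 stroke at J3  (C1 outputs effort q/C1)
b5 stroke at R1  (J3: last free bond brings flow in)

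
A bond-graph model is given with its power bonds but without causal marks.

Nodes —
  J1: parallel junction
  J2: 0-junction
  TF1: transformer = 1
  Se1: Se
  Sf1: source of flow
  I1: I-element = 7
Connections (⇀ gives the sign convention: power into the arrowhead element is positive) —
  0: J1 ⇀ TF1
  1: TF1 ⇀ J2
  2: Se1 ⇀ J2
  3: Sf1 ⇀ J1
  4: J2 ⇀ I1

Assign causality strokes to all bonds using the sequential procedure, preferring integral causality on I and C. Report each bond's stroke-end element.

#2 →J2  (source Se1 imposes e)
#3 →Sf1  (Sf1 (Sf) sets flow on bond)
#0 →J1  (closing 0-jn rule on J1)
#1 →TF1  (J2 effort already set via bond 2)
#4 →I1  (J2: bond 2 brought effort, rest push out)

b0 stroke→J1
b1 stroke→TF1
b2 stroke→J2
b3 stroke→Sf1
b4 stroke→I1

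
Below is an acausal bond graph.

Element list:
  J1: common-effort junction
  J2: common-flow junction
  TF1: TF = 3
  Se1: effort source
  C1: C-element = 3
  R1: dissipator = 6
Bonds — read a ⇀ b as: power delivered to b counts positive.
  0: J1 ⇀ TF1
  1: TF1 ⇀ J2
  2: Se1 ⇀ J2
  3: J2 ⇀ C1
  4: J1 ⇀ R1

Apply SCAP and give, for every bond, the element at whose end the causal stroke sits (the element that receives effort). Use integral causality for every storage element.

β0 stroke→J1
β1 stroke→TF1
β2 stroke→J2
β3 stroke→J2
β4 stroke→R1

b2 stroke at J2  (source Se1 imposes e)
b3 stroke at J2  (C1 integral (e out))
b1 stroke at TF1  (closing 1-jn rule on J2)
b0 stroke at J1  (through TF1, causality passes straight; one stroke at TF1)
b4 stroke at R1  (0-jn J1 has e-setter on 0)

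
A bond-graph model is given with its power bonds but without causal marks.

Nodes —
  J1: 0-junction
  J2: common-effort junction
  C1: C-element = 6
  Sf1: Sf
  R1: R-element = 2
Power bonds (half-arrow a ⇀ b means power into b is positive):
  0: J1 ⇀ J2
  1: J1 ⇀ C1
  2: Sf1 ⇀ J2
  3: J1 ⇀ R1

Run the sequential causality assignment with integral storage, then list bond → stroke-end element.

β0 →J2
β1 →J1
β2 →Sf1
β3 →R1

bond 2 stroke at Sf1  (Sf1 (Sf) sets flow on bond)
bond 0 stroke at J2  (only one effort-in slot at J2)
bond 1 stroke at J1  (prefer integral on C1)
bond 3 stroke at R1  (J1: bond 1 brought effort, rest push out)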